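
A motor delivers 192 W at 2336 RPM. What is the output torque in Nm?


omega = 2336 * 2*pi/60 = 244.6253 rad/s
tau = P / omega = 192 / 244.6253
= 0.7849 Nm


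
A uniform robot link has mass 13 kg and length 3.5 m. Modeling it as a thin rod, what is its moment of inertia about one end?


I = (1/3) * m * L^2
= (1/3) * 13 * 3.5^2
= 0.333333 * 13 * 12.25
= 53.0833 kg*m^2


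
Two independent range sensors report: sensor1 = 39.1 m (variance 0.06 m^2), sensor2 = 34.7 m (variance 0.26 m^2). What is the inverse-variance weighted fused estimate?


w1 = (1/var1) / (1/var1 + 1/var2)
   = 16.6667 / (16.6667 + 3.8462) = 0.8125
w2 = 1 - w1 = 0.1875
fused = w1*s1 + w2*s2 = 31.7688 + 6.5063
= 38.275 m


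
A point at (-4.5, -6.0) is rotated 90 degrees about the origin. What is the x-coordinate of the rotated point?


x' = x*cos(theta) - y*sin(theta)
cos(90 deg) = 0.0, sin(90 deg) = 1.0
x' = -4.5 * 0.0 - -6.0 * 1.0
= -0.0 - -6.0
= 6.0


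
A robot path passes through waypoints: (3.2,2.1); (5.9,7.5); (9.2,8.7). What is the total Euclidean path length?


Segment lengths:
  seg1 = sqrt((2.7)^2 + (5.4)^2) = 6.0374
  seg2 = sqrt((3.3)^2 + (1.2)^2) = 3.5114
Total = 9.5488


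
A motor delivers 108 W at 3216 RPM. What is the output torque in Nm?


omega = 3216 * 2*pi/60 = 336.7787 rad/s
tau = P / omega = 108 / 336.7787
= 0.3207 Nm


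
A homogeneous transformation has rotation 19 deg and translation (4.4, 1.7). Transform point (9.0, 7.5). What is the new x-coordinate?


x' = cos(theta)*px - sin(theta)*py + tx
= 0.9455*9.0 - 0.3256*7.5 + 4.4
= 10.4679


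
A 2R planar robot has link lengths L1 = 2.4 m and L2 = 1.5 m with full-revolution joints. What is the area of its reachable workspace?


r_max = L1 + L2 = 3.9 m
r_min = |L1 - L2| = 0.9 m
Area = pi*(r_max^2 - r_min^2)
= pi*(15.21 - 0.81)
= pi * 14.4
= 45.2389 m^2


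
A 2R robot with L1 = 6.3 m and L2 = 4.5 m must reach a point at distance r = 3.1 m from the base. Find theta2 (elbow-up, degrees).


cos(theta2) = (r^2 - L1^2 - L2^2) / (2*L1*L2)
cos(theta2) = (9.61 - 39.69 - 20.25) / 56.7
cos(theta2) = -0.887654
theta2 = 152.58 degrees


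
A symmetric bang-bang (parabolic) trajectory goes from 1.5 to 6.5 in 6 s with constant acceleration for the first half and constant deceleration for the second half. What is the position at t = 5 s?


Symmetric rest-to-rest: each phase covers (pf-p0)/2 in time T/2. 0.5*a*(T/2)^2 = (pf-p0)/2 => a = 4*(pf-p0)/T^2
a = 4*(6.5-1.5)/6^2 = 0.5556
t = 5 is in the deceleration phase (t > T/2).
p = pf - 0.5*a*(T-t)^2 = 6.5 - 0.5*0.5556*1^2
= 6.2222


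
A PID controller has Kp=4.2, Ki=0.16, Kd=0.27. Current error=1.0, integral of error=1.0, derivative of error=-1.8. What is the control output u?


u = Kp*e + Ki*int(e) + Kd*de/dt
= 4.2*1.0 + 0.16*1.0 + 0.27*(-1.8)
= 4.2 + 0.16 + -0.486
= 3.874


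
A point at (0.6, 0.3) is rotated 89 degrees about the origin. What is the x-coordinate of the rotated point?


x' = x*cos(theta) - y*sin(theta)
cos(89 deg) = 0.0175, sin(89 deg) = 0.9998
x' = 0.6 * 0.0175 - 0.3 * 0.9998
= 0.0105 - 0.3
= -0.2895


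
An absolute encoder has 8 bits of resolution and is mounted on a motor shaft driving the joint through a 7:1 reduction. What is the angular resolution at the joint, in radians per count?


counts = 2^8 = 256
effective counts at joint = 256 * 7 = 1792
resolution = 2*pi / 1792
= 0.0035 rad/count


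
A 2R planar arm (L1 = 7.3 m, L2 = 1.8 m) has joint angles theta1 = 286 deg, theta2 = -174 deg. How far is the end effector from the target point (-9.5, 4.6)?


End effector via forward kinematics:
x = L1*cos(t1) + L2*cos(t1+t2) = 1.3379
y = L1*sin(t1) + L2*sin(t1+t2) = -5.3483
Distance to target:
d = sqrt((-9.5 - 1.3379)^2 + (4.6 - -5.3483)^2)
= sqrt(117.4592 + 98.9683)
= 14.7115 m


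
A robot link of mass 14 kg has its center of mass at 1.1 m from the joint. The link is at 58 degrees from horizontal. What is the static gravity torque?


tau = m*g*L*cos(angle)
= 14 * 9.81 * 1.1 * cos(58 deg)
= 14 * 9.81 * 1.1 * 0.5299
= 80.057 Nm


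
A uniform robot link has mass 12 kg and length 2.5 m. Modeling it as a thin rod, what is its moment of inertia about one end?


I = (1/3) * m * L^2
= (1/3) * 12 * 2.5^2
= 0.333333 * 12 * 6.25
= 25.0 kg*m^2


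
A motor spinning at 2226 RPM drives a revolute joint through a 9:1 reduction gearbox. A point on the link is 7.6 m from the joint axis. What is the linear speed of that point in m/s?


omega_motor = 2226 * 2*pi/60 = 233.1062 rad/s
omega_joint = omega_motor / 9 = 25.9007 rad/s
v = omega_joint * r = 25.9007 * 7.6
= 196.8452 m/s


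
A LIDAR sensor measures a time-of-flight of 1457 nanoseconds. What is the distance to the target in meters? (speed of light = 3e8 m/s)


tof = 1457 ns = 1.457e-06 s
dist = c * tof / 2
= 3e8 * 1.457e-06 / 2
= 218.55 m


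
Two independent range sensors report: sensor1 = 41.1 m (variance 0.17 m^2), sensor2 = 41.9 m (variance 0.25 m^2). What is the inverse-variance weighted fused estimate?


w1 = (1/var1) / (1/var1 + 1/var2)
   = 5.8824 / (5.8824 + 4.0) = 0.5952
w2 = 1 - w1 = 0.4048
fused = w1*s1 + w2*s2 = 24.4643 + 16.9595
= 41.4238 m


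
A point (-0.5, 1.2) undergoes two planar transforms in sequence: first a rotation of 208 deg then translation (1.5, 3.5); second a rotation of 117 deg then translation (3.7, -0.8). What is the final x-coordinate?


After transform 1:
x1 = cos(208)*-0.5 - sin(208)*1.2 + 1.5 = 2.5048
y1 = sin(208)*-0.5 + cos(208)*1.2 + 3.5 = 2.6752
After transform 2:
x2 = cos(117)*2.5048 - sin(117)*2.6752 + 3.7
= 0.1792


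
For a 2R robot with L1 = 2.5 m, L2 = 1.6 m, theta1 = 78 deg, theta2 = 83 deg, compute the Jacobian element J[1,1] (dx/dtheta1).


J[1,1] = -L1*sin(t1) - L2*sin(t1+t2)
= -2.5*sin(78) - 1.6*sin(161)
= -2.9663


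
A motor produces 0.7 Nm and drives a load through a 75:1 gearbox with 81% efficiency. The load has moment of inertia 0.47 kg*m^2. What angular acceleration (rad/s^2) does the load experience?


tau_out = tau_motor * N * eta
= 0.7 * 75 * 0.81 = 42.525 Nm
alpha = tau_out / I = 42.525 / 0.47
= 90.4787 rad/s^2


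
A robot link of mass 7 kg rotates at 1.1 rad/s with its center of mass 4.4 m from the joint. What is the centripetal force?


F = m * omega^2 * r
= 7 * 1.1^2 * 4.4
= 7 * 1.21 * 4.4
= 37.268 N


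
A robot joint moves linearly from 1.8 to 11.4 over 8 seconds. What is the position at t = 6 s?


s = t/T = 6/8 = 0.75
p(t) = p0 + (pf-p0)*s
= 1.8 + (11.4 - 1.8) * 0.75
= 9.0


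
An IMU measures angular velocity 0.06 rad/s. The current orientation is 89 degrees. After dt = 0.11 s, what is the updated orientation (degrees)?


delta_theta = w * dt = 0.06 * 0.11 = 0.0066 rad
= 0.3782 deg
theta_new = 89 + 0.3782 = 89.3782 deg


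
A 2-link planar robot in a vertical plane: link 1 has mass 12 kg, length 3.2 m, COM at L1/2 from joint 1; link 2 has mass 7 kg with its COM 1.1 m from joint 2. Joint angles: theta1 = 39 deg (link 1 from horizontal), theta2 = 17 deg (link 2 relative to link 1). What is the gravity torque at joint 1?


Horizontal distance from joint 1 to link-1 COM:
  x_c1 = (L1/2)*cos(t1) = 1.6 * 0.7771 = 1.2434 m
Horizontal distance from joint 1 to link-2 COM:
  x_c2 = L1*cos(t1) + Lc2*cos(t1+t2)
       = 3.2*0.7771 + 1.1*0.5592 = 3.102 m
tau1 = m1*g*x_c1 + m2*g*x_c2
     = 12*9.81*1.2434 + 7*9.81*3.102
     = 146.377 + 213.0129
     = 359.3899 Nm


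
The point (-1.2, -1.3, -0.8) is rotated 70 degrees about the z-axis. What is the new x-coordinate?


Rotation about z-axis: x' = x*cos(theta) - y*sin(theta)
= -1.2 * 0.342 - -1.3 * 0.9397
= 0.8112


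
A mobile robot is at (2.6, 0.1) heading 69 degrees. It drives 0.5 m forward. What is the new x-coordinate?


x_new = x0 + d*cos(theta)
= 2.6 + 0.5*cos(69)
= 2.6 + 0.1792
= 2.7792


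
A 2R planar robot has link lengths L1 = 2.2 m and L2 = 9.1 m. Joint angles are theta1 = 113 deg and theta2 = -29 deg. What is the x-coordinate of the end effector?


Convert angles to radians: theta1 = 1.9722, theta2 = -0.5061
x = L1*cos(theta1) + L2*cos(theta1+theta2)
x = -0.8596 + 0.9512
x = 0.0916


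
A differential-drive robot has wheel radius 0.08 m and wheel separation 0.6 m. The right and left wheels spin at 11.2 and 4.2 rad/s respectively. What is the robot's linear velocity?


vR = r*wR = 0.08*11.2 = 0.896 m/s
vL = r*wL = 0.08*4.2 = 0.336 m/s
v = (vR+vL)/2 = 0.616 m/s
omega = (vR-vL)/L = 0.9333 rad/s
linear velocity = 0.616 m/s


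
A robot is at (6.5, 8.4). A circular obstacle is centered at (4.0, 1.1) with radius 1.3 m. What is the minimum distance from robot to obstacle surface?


center_dist = sqrt((6.5-4.0)^2 + (8.4-1.1)^2)
= sqrt(6.25 + 53.29)
= 7.7162
min_dist = center_dist - radius = 7.7162 - 1.3 = 6.4162 m


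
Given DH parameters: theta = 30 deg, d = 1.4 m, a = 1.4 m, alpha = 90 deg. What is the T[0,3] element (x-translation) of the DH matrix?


T[0,3] = a * cos(theta)
= 1.4 * cos(30 deg)
= 1.4 * 0.866
= 1.2124


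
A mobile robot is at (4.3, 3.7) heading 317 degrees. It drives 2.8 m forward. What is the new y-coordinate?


y_new = y0 + d*sin(theta)
= 3.7 + 2.8*sin(317)
= 3.7 + -1.9096
= 1.7904


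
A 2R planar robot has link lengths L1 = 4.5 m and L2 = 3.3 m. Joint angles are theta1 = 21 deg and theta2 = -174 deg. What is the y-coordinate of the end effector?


Convert angles to radians: theta1 = 0.3665, theta2 = -3.0369
y = L1*sin(theta1) + L2*sin(theta1+theta2)
y = 1.6127 + -1.4982
y = 0.1145


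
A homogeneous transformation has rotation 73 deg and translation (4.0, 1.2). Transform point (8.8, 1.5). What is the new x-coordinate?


x' = cos(theta)*px - sin(theta)*py + tx
= 0.2924*8.8 - 0.9563*1.5 + 4.0
= 5.1384


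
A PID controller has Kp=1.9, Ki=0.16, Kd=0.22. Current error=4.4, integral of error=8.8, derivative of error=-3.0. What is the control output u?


u = Kp*e + Ki*int(e) + Kd*de/dt
= 1.9*4.4 + 0.16*8.8 + 0.22*(-3.0)
= 8.36 + 1.408 + -0.66
= 9.108


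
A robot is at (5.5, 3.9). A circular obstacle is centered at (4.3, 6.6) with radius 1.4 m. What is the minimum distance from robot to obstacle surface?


center_dist = sqrt((5.5-4.3)^2 + (3.9-6.6)^2)
= sqrt(1.44 + 7.29)
= 2.9547
min_dist = center_dist - radius = 2.9547 - 1.4 = 1.5547 m


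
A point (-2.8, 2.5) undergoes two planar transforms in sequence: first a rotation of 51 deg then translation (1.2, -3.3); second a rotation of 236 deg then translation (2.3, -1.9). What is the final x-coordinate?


After transform 1:
x1 = cos(51)*-2.8 - sin(51)*2.5 + 1.2 = -2.505
y1 = sin(51)*-2.8 + cos(51)*2.5 + -3.3 = -3.9027
After transform 2:
x2 = cos(236)*-2.505 - sin(236)*-3.9027 + 2.3
= 0.4653


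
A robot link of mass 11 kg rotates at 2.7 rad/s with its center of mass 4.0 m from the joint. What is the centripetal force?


F = m * omega^2 * r
= 11 * 2.7^2 * 4.0
= 11 * 7.29 * 4.0
= 320.76 N


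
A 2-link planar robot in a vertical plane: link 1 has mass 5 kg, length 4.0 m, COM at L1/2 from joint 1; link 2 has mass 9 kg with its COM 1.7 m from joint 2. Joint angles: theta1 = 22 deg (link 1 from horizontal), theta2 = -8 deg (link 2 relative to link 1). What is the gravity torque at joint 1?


Horizontal distance from joint 1 to link-1 COM:
  x_c1 = (L1/2)*cos(t1) = 2.0 * 0.9272 = 1.8544 m
Horizontal distance from joint 1 to link-2 COM:
  x_c2 = L1*cos(t1) + Lc2*cos(t1+t2)
       = 4.0*0.9272 + 1.7*0.9703 = 5.3582 m
tau1 = m1*g*x_c1 + m2*g*x_c2
     = 5*9.81*1.8544 + 9*9.81*5.3582
     = 90.9567 + 473.0788
     = 564.0356 Nm


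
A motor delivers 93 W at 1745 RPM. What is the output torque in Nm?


omega = 1745 * 2*pi/60 = 182.736 rad/s
tau = P / omega = 93 / 182.736
= 0.5089 Nm


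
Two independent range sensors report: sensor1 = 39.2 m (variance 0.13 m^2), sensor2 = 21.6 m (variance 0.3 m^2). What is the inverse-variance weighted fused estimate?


w1 = (1/var1) / (1/var1 + 1/var2)
   = 7.6923 / (7.6923 + 3.3333) = 0.6977
w2 = 1 - w1 = 0.3023
fused = w1*s1 + w2*s2 = 27.3488 + 6.5302
= 33.8791 m


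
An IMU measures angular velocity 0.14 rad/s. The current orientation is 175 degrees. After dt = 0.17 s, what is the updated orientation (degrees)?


delta_theta = w * dt = 0.14 * 0.17 = 0.0238 rad
= 1.3636 deg
theta_new = 175 + 1.3636 = 176.3636 deg


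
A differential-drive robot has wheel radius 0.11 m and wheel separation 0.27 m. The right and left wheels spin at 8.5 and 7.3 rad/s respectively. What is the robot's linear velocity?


vR = r*wR = 0.11*8.5 = 0.935 m/s
vL = r*wL = 0.11*7.3 = 0.803 m/s
v = (vR+vL)/2 = 0.869 m/s
omega = (vR-vL)/L = 0.4889 rad/s
linear velocity = 0.869 m/s


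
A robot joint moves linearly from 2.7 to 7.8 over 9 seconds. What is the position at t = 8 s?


s = t/T = 8/9 = 0.8889
p(t) = p0 + (pf-p0)*s
= 2.7 + (7.8 - 2.7) * 0.8889
= 7.2333


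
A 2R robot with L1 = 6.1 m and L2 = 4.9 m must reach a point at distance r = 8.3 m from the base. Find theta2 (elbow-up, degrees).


cos(theta2) = (r^2 - L1^2 - L2^2) / (2*L1*L2)
cos(theta2) = (68.89 - 37.21 - 24.01) / 59.78
cos(theta2) = 0.128304
theta2 = 82.6284 degrees


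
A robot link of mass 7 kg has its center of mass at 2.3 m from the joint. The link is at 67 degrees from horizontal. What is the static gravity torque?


tau = m*g*L*cos(angle)
= 7 * 9.81 * 2.3 * cos(67 deg)
= 7 * 9.81 * 2.3 * 0.3907
= 61.7125 Nm


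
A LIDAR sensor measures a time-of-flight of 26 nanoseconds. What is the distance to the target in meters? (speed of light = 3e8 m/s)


tof = 26 ns = 2.6e-08 s
dist = c * tof / 2
= 3e8 * 2.6e-08 / 2
= 3.9 m


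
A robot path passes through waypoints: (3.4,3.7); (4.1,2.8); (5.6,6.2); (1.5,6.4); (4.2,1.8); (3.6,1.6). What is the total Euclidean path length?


Segment lengths:
  seg1 = sqrt((0.7)^2 + (-0.9)^2) = 1.1402
  seg2 = sqrt((1.5)^2 + (3.4)^2) = 3.7162
  seg3 = sqrt((-4.1)^2 + (0.2)^2) = 4.1049
  seg4 = sqrt((2.7)^2 + (-4.6)^2) = 5.3339
  seg5 = sqrt((-0.6)^2 + (-0.2)^2) = 0.6325
Total = 14.9275


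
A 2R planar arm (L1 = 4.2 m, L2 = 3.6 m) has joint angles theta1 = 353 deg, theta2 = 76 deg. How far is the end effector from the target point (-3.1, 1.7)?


End effector via forward kinematics:
x = L1*cos(t1) + L2*cos(t1+t2) = 5.4588
y = L1*sin(t1) + L2*sin(t1+t2) = 2.849
Distance to target:
d = sqrt((-3.1 - 5.4588)^2 + (1.7 - 2.849)^2)
= sqrt(73.2534 + 1.3203)
= 8.6356 m


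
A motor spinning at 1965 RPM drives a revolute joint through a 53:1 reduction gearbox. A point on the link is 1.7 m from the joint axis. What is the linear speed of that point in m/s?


omega_motor = 1965 * 2*pi/60 = 205.7743 rad/s
omega_joint = omega_motor / 53 = 3.8825 rad/s
v = omega_joint * r = 3.8825 * 1.7
= 6.6003 m/s


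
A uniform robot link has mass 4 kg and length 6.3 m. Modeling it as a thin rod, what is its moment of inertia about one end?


I = (1/3) * m * L^2
= (1/3) * 4 * 6.3^2
= 0.333333 * 4 * 39.69
= 52.92 kg*m^2


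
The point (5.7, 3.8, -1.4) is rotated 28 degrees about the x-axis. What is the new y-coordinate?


Rotation about x-axis: y' = y*cos(theta) - z*sin(theta)
= 3.8 * 0.8829 - -1.4 * 0.4695
= 4.0125


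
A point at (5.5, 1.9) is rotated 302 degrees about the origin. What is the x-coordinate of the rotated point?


x' = x*cos(theta) - y*sin(theta)
cos(302 deg) = 0.5299, sin(302 deg) = -0.848
x' = 5.5 * 0.5299 - 1.9 * -0.848
= 2.9146 - -1.6113
= 4.5258


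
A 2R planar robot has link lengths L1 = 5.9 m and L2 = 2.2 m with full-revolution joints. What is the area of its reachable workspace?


r_max = L1 + L2 = 8.1 m
r_min = |L1 - L2| = 3.7 m
Area = pi*(r_max^2 - r_min^2)
= pi*(65.61 - 13.69)
= pi * 51.92
= 163.1115 m^2


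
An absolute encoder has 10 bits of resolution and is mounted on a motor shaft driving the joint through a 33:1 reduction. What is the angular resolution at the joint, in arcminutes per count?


counts = 2^10 = 1024
effective counts at joint = 1024 * 33 = 33792
resolution = 360*60 / 33792
= 0.6392 arcmin/count


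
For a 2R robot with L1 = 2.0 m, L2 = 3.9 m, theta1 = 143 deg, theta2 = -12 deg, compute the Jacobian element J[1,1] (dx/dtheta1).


J[1,1] = -L1*sin(t1) - L2*sin(t1+t2)
= -2.0*sin(143) - 3.9*sin(131)
= -4.147


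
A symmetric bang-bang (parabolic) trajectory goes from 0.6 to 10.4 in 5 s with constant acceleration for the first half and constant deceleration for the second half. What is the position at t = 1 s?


Symmetric rest-to-rest: each phase covers (pf-p0)/2 in time T/2. 0.5*a*(T/2)^2 = (pf-p0)/2 => a = 4*(pf-p0)/T^2
a = 4*(10.4-0.6)/5^2 = 1.568
t = 1 is in the acceleration phase (t <= T/2).
p = p0 + 0.5*a*t^2 = 0.6 + 0.5*1.568*1^2
= 1.384


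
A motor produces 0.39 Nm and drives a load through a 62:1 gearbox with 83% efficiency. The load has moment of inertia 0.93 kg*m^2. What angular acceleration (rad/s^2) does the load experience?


tau_out = tau_motor * N * eta
= 0.39 * 62 * 0.83 = 20.0694 Nm
alpha = tau_out / I = 20.0694 / 0.93
= 21.58 rad/s^2


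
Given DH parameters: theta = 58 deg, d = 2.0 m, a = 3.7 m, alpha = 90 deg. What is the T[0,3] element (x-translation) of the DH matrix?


T[0,3] = a * cos(theta)
= 3.7 * cos(58 deg)
= 3.7 * 0.5299
= 1.9607


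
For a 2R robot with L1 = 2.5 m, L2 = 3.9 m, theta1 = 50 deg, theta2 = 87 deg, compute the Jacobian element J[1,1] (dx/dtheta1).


J[1,1] = -L1*sin(t1) - L2*sin(t1+t2)
= -2.5*sin(50) - 3.9*sin(137)
= -4.5749


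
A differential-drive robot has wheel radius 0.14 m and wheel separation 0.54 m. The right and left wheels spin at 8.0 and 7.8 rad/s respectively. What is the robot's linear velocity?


vR = r*wR = 0.14*8.0 = 1.12 m/s
vL = r*wL = 0.14*7.8 = 1.092 m/s
v = (vR+vL)/2 = 1.106 m/s
omega = (vR-vL)/L = 0.0519 rad/s
linear velocity = 1.106 m/s


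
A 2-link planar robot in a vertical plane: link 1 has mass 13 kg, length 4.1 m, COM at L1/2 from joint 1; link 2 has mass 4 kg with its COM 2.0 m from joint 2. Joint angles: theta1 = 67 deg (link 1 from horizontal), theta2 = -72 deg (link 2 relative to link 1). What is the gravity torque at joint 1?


Horizontal distance from joint 1 to link-1 COM:
  x_c1 = (L1/2)*cos(t1) = 2.05 * 0.3907 = 0.801 m
Horizontal distance from joint 1 to link-2 COM:
  x_c2 = L1*cos(t1) + Lc2*cos(t1+t2)
       = 4.1*0.3907 + 2.0*0.9962 = 3.5944 m
tau1 = m1*g*x_c1 + m2*g*x_c2
     = 13*9.81*0.801 + 4*9.81*3.5944
     = 102.1514 + 141.0437
     = 243.1951 Nm


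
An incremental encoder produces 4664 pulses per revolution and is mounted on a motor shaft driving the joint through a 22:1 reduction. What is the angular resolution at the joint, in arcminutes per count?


counts per rev = 4664
effective counts at joint = 4664 * 22 = 102608
resolution = 360*60 / 102608
= 0.2105 arcmin/count


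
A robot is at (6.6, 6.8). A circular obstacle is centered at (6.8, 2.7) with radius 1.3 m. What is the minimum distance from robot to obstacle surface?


center_dist = sqrt((6.6-6.8)^2 + (6.8-2.7)^2)
= sqrt(0.04 + 16.81)
= 4.1049
min_dist = center_dist - radius = 4.1049 - 1.3 = 2.8049 m


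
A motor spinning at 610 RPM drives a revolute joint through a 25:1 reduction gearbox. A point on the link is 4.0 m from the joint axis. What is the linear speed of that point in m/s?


omega_motor = 610 * 2*pi/60 = 63.8791 rad/s
omega_joint = omega_motor / 25 = 2.5552 rad/s
v = omega_joint * r = 2.5552 * 4.0
= 10.2206 m/s


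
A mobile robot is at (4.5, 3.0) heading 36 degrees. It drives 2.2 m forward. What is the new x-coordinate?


x_new = x0 + d*cos(theta)
= 4.5 + 2.2*cos(36)
= 4.5 + 1.7798
= 6.2798


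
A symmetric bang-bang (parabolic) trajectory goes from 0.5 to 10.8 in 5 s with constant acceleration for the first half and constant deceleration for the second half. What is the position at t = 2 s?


Symmetric rest-to-rest: each phase covers (pf-p0)/2 in time T/2. 0.5*a*(T/2)^2 = (pf-p0)/2 => a = 4*(pf-p0)/T^2
a = 4*(10.8-0.5)/5^2 = 1.648
t = 2 is in the acceleration phase (t <= T/2).
p = p0 + 0.5*a*t^2 = 0.5 + 0.5*1.648*2^2
= 3.796


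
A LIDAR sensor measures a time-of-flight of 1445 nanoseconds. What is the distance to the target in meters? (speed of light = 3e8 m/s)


tof = 1445 ns = 1.445e-06 s
dist = c * tof / 2
= 3e8 * 1.445e-06 / 2
= 216.75 m


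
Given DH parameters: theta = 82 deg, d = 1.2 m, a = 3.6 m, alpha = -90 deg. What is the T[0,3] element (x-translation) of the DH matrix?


T[0,3] = a * cos(theta)
= 3.6 * cos(82 deg)
= 3.6 * 0.1392
= 0.501


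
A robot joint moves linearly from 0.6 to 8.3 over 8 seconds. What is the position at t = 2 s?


s = t/T = 2/8 = 0.25
p(t) = p0 + (pf-p0)*s
= 0.6 + (8.3 - 0.6) * 0.25
= 2.525


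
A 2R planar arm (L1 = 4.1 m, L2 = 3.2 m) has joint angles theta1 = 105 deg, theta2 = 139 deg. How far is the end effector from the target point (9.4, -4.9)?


End effector via forward kinematics:
x = L1*cos(t1) + L2*cos(t1+t2) = -2.4639
y = L1*sin(t1) + L2*sin(t1+t2) = 1.0842
Distance to target:
d = sqrt((9.4 - -2.4639)^2 + (-4.9 - 1.0842)^2)
= sqrt(140.7532 + 35.8101)
= 13.2877 m


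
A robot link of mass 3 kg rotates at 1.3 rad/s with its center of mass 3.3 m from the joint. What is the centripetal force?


F = m * omega^2 * r
= 3 * 1.3^2 * 3.3
= 3 * 1.69 * 3.3
= 16.731 N


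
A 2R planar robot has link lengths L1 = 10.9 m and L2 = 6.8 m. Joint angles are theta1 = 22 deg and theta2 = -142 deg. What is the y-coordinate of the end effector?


Convert angles to radians: theta1 = 0.384, theta2 = -2.4784
y = L1*sin(theta1) + L2*sin(theta1+theta2)
y = 4.0832 + -5.889
y = -1.8058


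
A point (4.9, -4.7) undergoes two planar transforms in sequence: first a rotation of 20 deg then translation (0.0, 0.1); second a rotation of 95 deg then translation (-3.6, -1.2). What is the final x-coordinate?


After transform 1:
x1 = cos(20)*4.9 - sin(20)*-4.7 + 0.0 = 6.212
y1 = sin(20)*4.9 + cos(20)*-4.7 + 0.1 = -2.6407
After transform 2:
x2 = cos(95)*6.212 - sin(95)*-2.6407 + -3.6
= -1.5108


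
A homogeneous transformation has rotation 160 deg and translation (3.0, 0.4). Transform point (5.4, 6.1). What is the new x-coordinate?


x' = cos(theta)*px - sin(theta)*py + tx
= -0.9397*5.4 - 0.342*6.1 + 3.0
= -4.1607


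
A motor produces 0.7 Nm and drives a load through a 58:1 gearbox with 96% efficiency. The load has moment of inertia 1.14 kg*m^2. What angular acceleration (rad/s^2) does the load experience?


tau_out = tau_motor * N * eta
= 0.7 * 58 * 0.96 = 38.976 Nm
alpha = tau_out / I = 38.976 / 1.14
= 34.1895 rad/s^2


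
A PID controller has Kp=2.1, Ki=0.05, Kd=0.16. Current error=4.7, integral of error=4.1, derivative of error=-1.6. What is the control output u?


u = Kp*e + Ki*int(e) + Kd*de/dt
= 2.1*4.7 + 0.05*4.1 + 0.16*(-1.6)
= 9.87 + 0.205 + -0.256
= 9.819


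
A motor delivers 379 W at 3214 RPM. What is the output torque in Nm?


omega = 3214 * 2*pi/60 = 336.5693 rad/s
tau = P / omega = 379 / 336.5693
= 1.1261 Nm


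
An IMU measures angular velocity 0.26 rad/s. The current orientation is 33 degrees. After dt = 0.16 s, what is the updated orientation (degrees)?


delta_theta = w * dt = 0.26 * 0.16 = 0.0416 rad
= 2.3835 deg
theta_new = 33 + 2.3835 = 35.3835 deg


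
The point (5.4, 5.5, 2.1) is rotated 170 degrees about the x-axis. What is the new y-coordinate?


Rotation about x-axis: y' = y*cos(theta) - z*sin(theta)
= 5.5 * -0.9848 - 2.1 * 0.1736
= -5.7811


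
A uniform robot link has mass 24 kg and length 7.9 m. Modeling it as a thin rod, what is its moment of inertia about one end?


I = (1/3) * m * L^2
= (1/3) * 24 * 7.9^2
= 0.333333 * 24 * 62.41
= 499.28 kg*m^2


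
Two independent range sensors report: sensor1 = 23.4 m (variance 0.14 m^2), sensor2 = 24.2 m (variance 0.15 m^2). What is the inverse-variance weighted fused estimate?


w1 = (1/var1) / (1/var1 + 1/var2)
   = 7.1429 / (7.1429 + 6.6667) = 0.5172
w2 = 1 - w1 = 0.4828
fused = w1*s1 + w2*s2 = 12.1034 + 11.6828
= 23.7862 m


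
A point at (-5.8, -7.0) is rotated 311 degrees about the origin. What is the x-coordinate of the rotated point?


x' = x*cos(theta) - y*sin(theta)
cos(311 deg) = 0.6561, sin(311 deg) = -0.7547
x' = -5.8 * 0.6561 - -7.0 * -0.7547
= -3.8051 - 5.283
= -9.0881


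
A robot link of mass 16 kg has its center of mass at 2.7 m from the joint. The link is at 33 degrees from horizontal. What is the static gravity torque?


tau = m*g*L*cos(angle)
= 16 * 9.81 * 2.7 * cos(33 deg)
= 16 * 9.81 * 2.7 * 0.8387
= 355.4219 Nm


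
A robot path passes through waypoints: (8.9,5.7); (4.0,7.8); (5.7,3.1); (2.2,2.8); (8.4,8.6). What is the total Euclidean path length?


Segment lengths:
  seg1 = sqrt((-4.9)^2 + (2.1)^2) = 5.331
  seg2 = sqrt((1.7)^2 + (-4.7)^2) = 4.998
  seg3 = sqrt((-3.5)^2 + (-0.3)^2) = 3.5128
  seg4 = sqrt((6.2)^2 + (5.8)^2) = 8.49
Total = 22.3319


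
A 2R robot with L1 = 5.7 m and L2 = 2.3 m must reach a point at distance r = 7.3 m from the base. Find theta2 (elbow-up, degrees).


cos(theta2) = (r^2 - L1^2 - L2^2) / (2*L1*L2)
cos(theta2) = (53.29 - 32.49 - 5.29) / 26.22
cos(theta2) = 0.591533
theta2 = 53.7341 degrees


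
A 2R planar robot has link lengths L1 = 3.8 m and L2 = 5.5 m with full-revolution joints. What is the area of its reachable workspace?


r_max = L1 + L2 = 9.3 m
r_min = |L1 - L2| = 1.7 m
Area = pi*(r_max^2 - r_min^2)
= pi*(86.49 - 2.89)
= pi * 83.6
= 262.6371 m^2


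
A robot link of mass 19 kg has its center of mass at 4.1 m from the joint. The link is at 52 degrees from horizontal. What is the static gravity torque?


tau = m*g*L*cos(angle)
= 19 * 9.81 * 4.1 * cos(52 deg)
= 19 * 9.81 * 4.1 * 0.6157
= 470.4879 Nm


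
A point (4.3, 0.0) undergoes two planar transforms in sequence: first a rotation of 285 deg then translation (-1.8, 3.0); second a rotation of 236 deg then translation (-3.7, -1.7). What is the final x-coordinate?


After transform 1:
x1 = cos(285)*4.3 - sin(285)*0.0 + -1.8 = -0.6871
y1 = sin(285)*4.3 + cos(285)*0.0 + 3.0 = -1.1535
After transform 2:
x2 = cos(236)*-0.6871 - sin(236)*-1.1535 + -3.7
= -4.2721


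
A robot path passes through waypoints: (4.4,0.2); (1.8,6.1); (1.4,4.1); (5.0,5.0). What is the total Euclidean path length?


Segment lengths:
  seg1 = sqrt((-2.6)^2 + (5.9)^2) = 6.4475
  seg2 = sqrt((-0.4)^2 + (-2.0)^2) = 2.0396
  seg3 = sqrt((3.6)^2 + (0.9)^2) = 3.7108
Total = 12.1979


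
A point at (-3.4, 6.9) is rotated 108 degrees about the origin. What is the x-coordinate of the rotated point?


x' = x*cos(theta) - y*sin(theta)
cos(108 deg) = -0.309, sin(108 deg) = 0.9511
x' = -3.4 * -0.309 - 6.9 * 0.9511
= 1.0507 - 6.5623
= -5.5116


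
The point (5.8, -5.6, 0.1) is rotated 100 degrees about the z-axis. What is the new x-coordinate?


Rotation about z-axis: x' = x*cos(theta) - y*sin(theta)
= 5.8 * -0.1736 - -5.6 * 0.9848
= 4.5078


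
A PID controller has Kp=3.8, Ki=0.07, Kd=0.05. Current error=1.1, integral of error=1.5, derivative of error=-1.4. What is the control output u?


u = Kp*e + Ki*int(e) + Kd*de/dt
= 3.8*1.1 + 0.07*1.5 + 0.05*(-1.4)
= 4.18 + 0.105 + -0.07
= 4.215


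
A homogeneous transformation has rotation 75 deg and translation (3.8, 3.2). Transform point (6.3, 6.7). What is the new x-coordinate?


x' = cos(theta)*px - sin(theta)*py + tx
= 0.2588*6.3 - 0.9659*6.7 + 3.8
= -1.0411


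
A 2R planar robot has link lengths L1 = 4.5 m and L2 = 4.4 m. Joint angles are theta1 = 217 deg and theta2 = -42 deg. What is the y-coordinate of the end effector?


Convert angles to radians: theta1 = 3.7874, theta2 = -0.733
y = L1*sin(theta1) + L2*sin(theta1+theta2)
y = -2.7082 + 0.3835
y = -2.3247


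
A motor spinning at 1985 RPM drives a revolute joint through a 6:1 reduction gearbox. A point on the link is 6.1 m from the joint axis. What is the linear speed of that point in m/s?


omega_motor = 1985 * 2*pi/60 = 207.8687 rad/s
omega_joint = omega_motor / 6 = 34.6448 rad/s
v = omega_joint * r = 34.6448 * 6.1
= 211.3332 m/s


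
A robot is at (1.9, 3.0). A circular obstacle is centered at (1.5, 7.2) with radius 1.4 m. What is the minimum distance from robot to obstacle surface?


center_dist = sqrt((1.9-1.5)^2 + (3.0-7.2)^2)
= sqrt(0.16 + 17.64)
= 4.219
min_dist = center_dist - radius = 4.219 - 1.4 = 2.819 m


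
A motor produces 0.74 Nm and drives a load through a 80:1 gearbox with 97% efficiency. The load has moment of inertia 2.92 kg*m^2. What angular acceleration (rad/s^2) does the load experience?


tau_out = tau_motor * N * eta
= 0.74 * 80 * 0.97 = 57.424 Nm
alpha = tau_out / I = 57.424 / 2.92
= 19.6658 rad/s^2


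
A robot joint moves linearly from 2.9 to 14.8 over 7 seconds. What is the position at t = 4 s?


s = t/T = 4/7 = 0.5714
p(t) = p0 + (pf-p0)*s
= 2.9 + (14.8 - 2.9) * 0.5714
= 9.7


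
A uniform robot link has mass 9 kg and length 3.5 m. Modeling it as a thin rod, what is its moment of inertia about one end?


I = (1/3) * m * L^2
= (1/3) * 9 * 3.5^2
= 0.333333 * 9 * 12.25
= 36.75 kg*m^2


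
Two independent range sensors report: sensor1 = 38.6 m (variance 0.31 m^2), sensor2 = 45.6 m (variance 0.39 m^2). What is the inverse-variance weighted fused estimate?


w1 = (1/var1) / (1/var1 + 1/var2)
   = 3.2258 / (3.2258 + 2.5641) = 0.5571
w2 = 1 - w1 = 0.4429
fused = w1*s1 + w2*s2 = 21.5057 + 20.1943
= 41.7 m


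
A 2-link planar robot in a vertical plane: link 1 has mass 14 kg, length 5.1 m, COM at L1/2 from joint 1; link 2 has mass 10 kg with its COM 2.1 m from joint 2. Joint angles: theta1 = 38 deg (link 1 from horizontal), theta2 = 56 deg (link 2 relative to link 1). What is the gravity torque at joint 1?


Horizontal distance from joint 1 to link-1 COM:
  x_c1 = (L1/2)*cos(t1) = 2.55 * 0.788 = 2.0094 m
Horizontal distance from joint 1 to link-2 COM:
  x_c2 = L1*cos(t1) + Lc2*cos(t1+t2)
       = 5.1*0.788 + 2.1*-0.0698 = 3.8724 m
tau1 = m1*g*x_c1 + m2*g*x_c2
     = 14*9.81*2.0094 + 10*9.81*3.8724
     = 275.9748 + 379.8791
     = 655.8539 Nm


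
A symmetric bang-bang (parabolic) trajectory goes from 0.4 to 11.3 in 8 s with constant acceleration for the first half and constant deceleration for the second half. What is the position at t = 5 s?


Symmetric rest-to-rest: each phase covers (pf-p0)/2 in time T/2. 0.5*a*(T/2)^2 = (pf-p0)/2 => a = 4*(pf-p0)/T^2
a = 4*(11.3-0.4)/8^2 = 0.6813
t = 5 is in the deceleration phase (t > T/2).
p = pf - 0.5*a*(T-t)^2 = 11.3 - 0.5*0.6813*3^2
= 8.2344


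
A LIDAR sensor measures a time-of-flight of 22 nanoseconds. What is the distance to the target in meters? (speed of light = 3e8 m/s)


tof = 22 ns = 2.2e-08 s
dist = c * tof / 2
= 3e8 * 2.2e-08 / 2
= 3.3 m


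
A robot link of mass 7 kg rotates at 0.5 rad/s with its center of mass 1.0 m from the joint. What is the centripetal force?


F = m * omega^2 * r
= 7 * 0.5^2 * 1.0
= 7 * 0.25 * 1.0
= 1.75 N


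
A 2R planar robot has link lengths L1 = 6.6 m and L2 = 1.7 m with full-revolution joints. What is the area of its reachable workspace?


r_max = L1 + L2 = 8.3 m
r_min = |L1 - L2| = 4.9 m
Area = pi*(r_max^2 - r_min^2)
= pi*(68.89 - 24.01)
= pi * 44.88
= 140.9947 m^2


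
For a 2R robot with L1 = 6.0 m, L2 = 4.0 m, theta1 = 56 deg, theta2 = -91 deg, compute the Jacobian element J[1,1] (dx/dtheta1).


J[1,1] = -L1*sin(t1) - L2*sin(t1+t2)
= -6.0*sin(56) - 4.0*sin(-35)
= -2.6799


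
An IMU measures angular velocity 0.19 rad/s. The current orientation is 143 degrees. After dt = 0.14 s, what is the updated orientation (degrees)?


delta_theta = w * dt = 0.19 * 0.14 = 0.0266 rad
= 1.5241 deg
theta_new = 143 + 1.5241 = 144.5241 deg


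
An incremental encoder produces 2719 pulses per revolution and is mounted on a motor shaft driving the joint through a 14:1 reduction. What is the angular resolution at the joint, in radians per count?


counts per rev = 2719
effective counts at joint = 2719 * 14 = 38066
resolution = 2*pi / 38066
= 1.6506e-04 rad/count


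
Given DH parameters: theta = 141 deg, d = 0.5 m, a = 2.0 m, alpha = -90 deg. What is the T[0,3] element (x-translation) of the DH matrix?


T[0,3] = a * cos(theta)
= 2.0 * cos(141 deg)
= 2.0 * -0.7771
= -1.5543


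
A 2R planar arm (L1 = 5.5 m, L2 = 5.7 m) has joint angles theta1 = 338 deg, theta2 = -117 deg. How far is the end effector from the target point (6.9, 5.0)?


End effector via forward kinematics:
x = L1*cos(t1) + L2*cos(t1+t2) = 0.7977
y = L1*sin(t1) + L2*sin(t1+t2) = -5.7999
Distance to target:
d = sqrt((6.9 - 0.7977)^2 + (5.0 - -5.7999)^2)
= sqrt(37.2385 + 116.6373)
= 12.4047 m


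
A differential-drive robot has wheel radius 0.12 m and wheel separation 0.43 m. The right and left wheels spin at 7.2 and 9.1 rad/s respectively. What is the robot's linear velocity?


vR = r*wR = 0.12*7.2 = 0.864 m/s
vL = r*wL = 0.12*9.1 = 1.092 m/s
v = (vR+vL)/2 = 0.978 m/s
omega = (vR-vL)/L = -0.5302 rad/s
linear velocity = 0.978 m/s


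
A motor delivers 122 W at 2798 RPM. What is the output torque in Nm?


omega = 2798 * 2*pi/60 = 293.0059 rad/s
tau = P / omega = 122 / 293.0059
= 0.4164 Nm


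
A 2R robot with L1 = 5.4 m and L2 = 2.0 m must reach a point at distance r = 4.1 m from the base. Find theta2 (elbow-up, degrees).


cos(theta2) = (r^2 - L1^2 - L2^2) / (2*L1*L2)
cos(theta2) = (16.81 - 29.16 - 4.0) / 21.6
cos(theta2) = -0.756944
theta2 = 139.1956 degrees


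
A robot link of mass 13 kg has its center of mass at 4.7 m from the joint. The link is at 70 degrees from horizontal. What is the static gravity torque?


tau = m*g*L*cos(angle)
= 13 * 9.81 * 4.7 * cos(70 deg)
= 13 * 9.81 * 4.7 * 0.342
= 205.0038 Nm


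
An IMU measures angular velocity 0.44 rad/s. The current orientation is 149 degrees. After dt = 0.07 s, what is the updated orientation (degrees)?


delta_theta = w * dt = 0.44 * 0.07 = 0.0308 rad
= 1.7647 deg
theta_new = 149 + 1.7647 = 150.7647 deg


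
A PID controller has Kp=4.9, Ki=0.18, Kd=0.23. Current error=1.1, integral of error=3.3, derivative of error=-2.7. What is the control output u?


u = Kp*e + Ki*int(e) + Kd*de/dt
= 4.9*1.1 + 0.18*3.3 + 0.23*(-2.7)
= 5.39 + 0.594 + -0.621
= 5.363


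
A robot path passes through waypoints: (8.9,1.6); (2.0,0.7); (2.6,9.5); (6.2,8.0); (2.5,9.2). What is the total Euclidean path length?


Segment lengths:
  seg1 = sqrt((-6.9)^2 + (-0.9)^2) = 6.9584
  seg2 = sqrt((0.6)^2 + (8.8)^2) = 8.8204
  seg3 = sqrt((3.6)^2 + (-1.5)^2) = 3.9
  seg4 = sqrt((-3.7)^2 + (1.2)^2) = 3.8897
Total = 23.5686


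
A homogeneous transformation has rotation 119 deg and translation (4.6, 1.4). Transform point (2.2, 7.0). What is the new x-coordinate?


x' = cos(theta)*px - sin(theta)*py + tx
= -0.4848*2.2 - 0.8746*7.0 + 4.6
= -2.5889


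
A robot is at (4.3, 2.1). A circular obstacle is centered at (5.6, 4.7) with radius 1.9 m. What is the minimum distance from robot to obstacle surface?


center_dist = sqrt((4.3-5.6)^2 + (2.1-4.7)^2)
= sqrt(1.69 + 6.76)
= 2.9069
min_dist = center_dist - radius = 2.9069 - 1.9 = 1.0069 m


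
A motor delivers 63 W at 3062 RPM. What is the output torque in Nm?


omega = 3062 * 2*pi/60 = 320.6519 rad/s
tau = P / omega = 63 / 320.6519
= 0.1965 Nm


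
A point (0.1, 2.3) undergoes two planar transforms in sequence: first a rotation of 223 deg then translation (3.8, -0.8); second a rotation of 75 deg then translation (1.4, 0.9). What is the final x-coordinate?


After transform 1:
x1 = cos(223)*0.1 - sin(223)*2.3 + 3.8 = 5.2955
y1 = sin(223)*0.1 + cos(223)*2.3 + -0.8 = -2.5503
After transform 2:
x2 = cos(75)*5.2955 - sin(75)*-2.5503 + 1.4
= 5.234


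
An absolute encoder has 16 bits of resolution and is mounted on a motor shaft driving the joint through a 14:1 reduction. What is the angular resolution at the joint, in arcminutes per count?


counts = 2^16 = 65536
effective counts at joint = 65536 * 14 = 917504
resolution = 360*60 / 917504
= 0.0235 arcmin/count


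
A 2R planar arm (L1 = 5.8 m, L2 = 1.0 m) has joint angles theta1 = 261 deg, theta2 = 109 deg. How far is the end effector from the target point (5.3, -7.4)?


End effector via forward kinematics:
x = L1*cos(t1) + L2*cos(t1+t2) = 0.0775
y = L1*sin(t1) + L2*sin(t1+t2) = -5.5549
Distance to target:
d = sqrt((5.3 - 0.0775)^2 + (-7.4 - -5.5549)^2)
= sqrt(27.2746 + 3.4042)
= 5.5389 m


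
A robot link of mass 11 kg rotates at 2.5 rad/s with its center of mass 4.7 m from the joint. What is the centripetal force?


F = m * omega^2 * r
= 11 * 2.5^2 * 4.7
= 11 * 6.25 * 4.7
= 323.125 N


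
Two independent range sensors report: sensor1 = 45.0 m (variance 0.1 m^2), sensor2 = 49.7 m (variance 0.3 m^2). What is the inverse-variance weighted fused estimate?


w1 = (1/var1) / (1/var1 + 1/var2)
   = 10.0 / (10.0 + 3.3333) = 0.75
w2 = 1 - w1 = 0.25
fused = w1*s1 + w2*s2 = 33.75 + 12.425
= 46.175 m


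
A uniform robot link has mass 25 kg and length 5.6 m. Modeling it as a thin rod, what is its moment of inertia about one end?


I = (1/3) * m * L^2
= (1/3) * 25 * 5.6^2
= 0.333333 * 25 * 31.36
= 261.3333 kg*m^2


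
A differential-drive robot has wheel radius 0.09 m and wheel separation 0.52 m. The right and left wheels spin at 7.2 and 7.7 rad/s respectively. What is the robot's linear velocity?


vR = r*wR = 0.09*7.2 = 0.648 m/s
vL = r*wL = 0.09*7.7 = 0.693 m/s
v = (vR+vL)/2 = 0.6705 m/s
omega = (vR-vL)/L = -0.0865 rad/s
linear velocity = 0.6705 m/s


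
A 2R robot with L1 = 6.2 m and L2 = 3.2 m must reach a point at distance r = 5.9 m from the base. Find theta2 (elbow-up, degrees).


cos(theta2) = (r^2 - L1^2 - L2^2) / (2*L1*L2)
cos(theta2) = (34.81 - 38.44 - 10.24) / 39.68
cos(theta2) = -0.349546
theta2 = 110.4596 degrees


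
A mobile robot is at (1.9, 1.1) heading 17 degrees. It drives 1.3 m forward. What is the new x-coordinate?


x_new = x0 + d*cos(theta)
= 1.9 + 1.3*cos(17)
= 1.9 + 1.2432
= 3.1432


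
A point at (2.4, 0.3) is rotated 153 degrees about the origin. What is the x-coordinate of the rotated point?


x' = x*cos(theta) - y*sin(theta)
cos(153 deg) = -0.891, sin(153 deg) = 0.454
x' = 2.4 * -0.891 - 0.3 * 0.454
= -2.1384 - 0.1362
= -2.2746


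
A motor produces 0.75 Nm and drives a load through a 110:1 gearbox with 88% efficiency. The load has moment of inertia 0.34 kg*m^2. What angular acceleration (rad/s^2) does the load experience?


tau_out = tau_motor * N * eta
= 0.75 * 110 * 0.88 = 72.6 Nm
alpha = tau_out / I = 72.6 / 0.34
= 213.5294 rad/s^2


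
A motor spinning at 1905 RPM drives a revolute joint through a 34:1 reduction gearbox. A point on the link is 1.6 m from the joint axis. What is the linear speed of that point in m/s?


omega_motor = 1905 * 2*pi/60 = 199.4911 rad/s
omega_joint = omega_motor / 34 = 5.8674 rad/s
v = omega_joint * r = 5.8674 * 1.6
= 9.3878 m/s


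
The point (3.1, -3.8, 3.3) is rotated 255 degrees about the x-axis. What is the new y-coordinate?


Rotation about x-axis: y' = y*cos(theta) - z*sin(theta)
= -3.8 * -0.2588 - 3.3 * -0.9659
= 4.1711


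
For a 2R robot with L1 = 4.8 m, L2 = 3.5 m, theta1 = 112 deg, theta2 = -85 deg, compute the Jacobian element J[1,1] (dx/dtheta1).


J[1,1] = -L1*sin(t1) - L2*sin(t1+t2)
= -4.8*sin(112) - 3.5*sin(27)
= -6.0394


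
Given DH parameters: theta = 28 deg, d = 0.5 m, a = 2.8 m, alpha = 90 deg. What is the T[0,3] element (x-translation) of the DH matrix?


T[0,3] = a * cos(theta)
= 2.8 * cos(28 deg)
= 2.8 * 0.8829
= 2.4723


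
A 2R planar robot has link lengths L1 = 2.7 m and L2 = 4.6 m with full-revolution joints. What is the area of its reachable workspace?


r_max = L1 + L2 = 7.3 m
r_min = |L1 - L2| = 1.9 m
Area = pi*(r_max^2 - r_min^2)
= pi*(53.29 - 3.61)
= pi * 49.68
= 156.0743 m^2


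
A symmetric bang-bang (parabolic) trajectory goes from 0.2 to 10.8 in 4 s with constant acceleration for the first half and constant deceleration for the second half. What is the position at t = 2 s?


Symmetric rest-to-rest: each phase covers (pf-p0)/2 in time T/2. 0.5*a*(T/2)^2 = (pf-p0)/2 => a = 4*(pf-p0)/T^2
a = 4*(10.8-0.2)/4^2 = 2.65
t = 2 is in the acceleration phase (t <= T/2).
p = p0 + 0.5*a*t^2 = 0.2 + 0.5*2.65*2^2
= 5.5
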